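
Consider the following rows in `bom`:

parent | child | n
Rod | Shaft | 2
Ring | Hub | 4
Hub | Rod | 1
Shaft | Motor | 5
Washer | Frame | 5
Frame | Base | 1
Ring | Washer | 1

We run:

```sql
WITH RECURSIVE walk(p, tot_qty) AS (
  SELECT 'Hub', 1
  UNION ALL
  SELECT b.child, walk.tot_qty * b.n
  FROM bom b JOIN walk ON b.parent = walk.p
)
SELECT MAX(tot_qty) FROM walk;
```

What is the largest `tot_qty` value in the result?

Base: (Hub, tot_qty=1).
Iteration 1: components of {Hub} -> Rod = 1*1 = 1.
Iteration 2: components of {Rod} -> Shaft = 1*2 = 2.
Iteration 3: components of {Shaft} -> Motor = 2*5 = 10.
Iteration 4: no further components; recursion stops.
tot_qty values: 1, 1, 2, 10; the maximum is 10.

10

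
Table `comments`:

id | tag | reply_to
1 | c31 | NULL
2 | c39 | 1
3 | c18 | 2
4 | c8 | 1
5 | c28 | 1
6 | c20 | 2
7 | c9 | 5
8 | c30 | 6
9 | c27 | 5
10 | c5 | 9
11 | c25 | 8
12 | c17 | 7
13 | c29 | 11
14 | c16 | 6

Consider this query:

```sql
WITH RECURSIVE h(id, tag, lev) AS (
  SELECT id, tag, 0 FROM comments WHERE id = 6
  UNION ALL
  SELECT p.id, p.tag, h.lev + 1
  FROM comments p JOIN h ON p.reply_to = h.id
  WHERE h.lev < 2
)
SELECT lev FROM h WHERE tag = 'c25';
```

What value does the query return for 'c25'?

Base: id=6 (c20) at lev 0.
Iteration 1: rows with reply_to in {6} -> c30 (id 8, lev 1), c16 (id 14, lev 1).
Iteration 2: rows with reply_to in {8,14} -> c25 (id 11, lev 2).
Iteration 3: lev < 2 fails for all current rows; recursion stops.

2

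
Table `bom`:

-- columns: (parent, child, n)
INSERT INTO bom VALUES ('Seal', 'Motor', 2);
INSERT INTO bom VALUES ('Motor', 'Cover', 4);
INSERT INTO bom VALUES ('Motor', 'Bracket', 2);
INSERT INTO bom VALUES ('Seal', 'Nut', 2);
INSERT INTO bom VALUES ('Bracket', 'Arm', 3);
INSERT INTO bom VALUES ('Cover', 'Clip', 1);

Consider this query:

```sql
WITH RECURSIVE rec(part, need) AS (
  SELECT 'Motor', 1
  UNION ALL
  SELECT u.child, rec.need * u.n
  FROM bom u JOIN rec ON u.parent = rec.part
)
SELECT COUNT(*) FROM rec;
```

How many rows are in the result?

5

Base: (Motor, need=1).
Iteration 1: components of {Motor} -> Bracket = 1*2 = 2, Cover = 1*4 = 4.
Iteration 2: components of {Bracket,Cover} -> Arm = 2*3 = 6, Clip = 4*1 = 4.
Iteration 3: no further components; recursion stops.
Total rows emitted: 5.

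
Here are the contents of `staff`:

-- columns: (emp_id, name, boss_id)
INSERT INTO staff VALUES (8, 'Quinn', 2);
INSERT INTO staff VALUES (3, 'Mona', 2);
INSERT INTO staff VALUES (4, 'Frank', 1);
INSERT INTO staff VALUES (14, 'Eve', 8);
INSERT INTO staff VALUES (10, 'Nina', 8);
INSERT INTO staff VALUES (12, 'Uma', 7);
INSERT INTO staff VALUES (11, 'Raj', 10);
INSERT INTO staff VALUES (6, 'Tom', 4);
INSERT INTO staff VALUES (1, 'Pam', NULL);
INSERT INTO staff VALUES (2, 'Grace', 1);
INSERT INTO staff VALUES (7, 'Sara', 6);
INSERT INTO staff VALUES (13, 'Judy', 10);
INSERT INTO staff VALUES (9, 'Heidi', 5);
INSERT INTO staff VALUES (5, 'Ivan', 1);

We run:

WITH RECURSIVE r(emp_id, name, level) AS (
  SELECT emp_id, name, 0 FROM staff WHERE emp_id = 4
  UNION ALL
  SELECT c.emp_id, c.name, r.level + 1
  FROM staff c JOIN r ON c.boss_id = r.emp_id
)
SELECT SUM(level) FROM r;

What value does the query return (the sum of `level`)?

Base: emp_id=4 (Frank) at level 0.
Iteration 1: rows with boss_id in {4} -> Tom (id 6, level 1).
Iteration 2: rows with boss_id in {6} -> Sara (id 7, level 2).
Iteration 3: rows with boss_id in {7} -> Uma (id 12, level 3).
Iteration 4: no rows with boss_id in {12}; recursion stops.
SUM(level) = 0 + 1 + 2 + 3 = 6.

6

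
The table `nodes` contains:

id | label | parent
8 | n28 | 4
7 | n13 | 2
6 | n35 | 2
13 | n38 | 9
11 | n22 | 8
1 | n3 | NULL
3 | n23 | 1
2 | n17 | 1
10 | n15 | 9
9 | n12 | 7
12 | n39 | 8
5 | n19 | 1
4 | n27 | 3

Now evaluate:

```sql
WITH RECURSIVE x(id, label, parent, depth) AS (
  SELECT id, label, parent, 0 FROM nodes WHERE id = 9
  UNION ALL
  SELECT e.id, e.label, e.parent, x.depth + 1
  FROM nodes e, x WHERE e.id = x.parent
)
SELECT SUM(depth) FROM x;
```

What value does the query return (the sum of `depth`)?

6

Base: id=9 (n12), parent=7, depth 0.
Iteration 1: join on id=7 -> n13 (id 7, parent=2, depth 1).
Iteration 2: join on id=2 -> n17 (id 2, parent=1, depth 2).
Iteration 3: join on id=1 -> n3 (id 1, parent=NULL, depth 3).
Iteration 4: parent is NULL; no match; recursion stops.
SUM(depth) = 0 + 1 + 2 + 3 = 6.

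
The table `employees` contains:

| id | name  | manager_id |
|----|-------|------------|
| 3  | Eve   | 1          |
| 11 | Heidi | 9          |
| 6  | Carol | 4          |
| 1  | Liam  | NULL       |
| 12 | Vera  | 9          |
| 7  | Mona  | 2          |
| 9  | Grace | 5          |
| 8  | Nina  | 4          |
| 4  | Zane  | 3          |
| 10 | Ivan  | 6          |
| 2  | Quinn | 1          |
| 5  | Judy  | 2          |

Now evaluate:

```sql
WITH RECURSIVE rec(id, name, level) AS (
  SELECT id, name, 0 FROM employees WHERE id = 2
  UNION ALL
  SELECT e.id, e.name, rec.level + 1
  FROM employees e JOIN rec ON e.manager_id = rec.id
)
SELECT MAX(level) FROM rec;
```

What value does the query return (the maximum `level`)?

Base: id=2 (Quinn) at level 0.
Iteration 1: rows with manager_id in {2} -> Judy (id 5, level 1), Mona (id 7, level 1).
Iteration 2: rows with manager_id in {5,7} -> Grace (id 9, level 2).
Iteration 3: rows with manager_id in {9} -> Heidi (id 11, level 3), Vera (id 12, level 3).
Iteration 4: no rows with manager_id in {11,12}; recursion stops.
level values: 0, 1, 1, 2, 3, 3; the maximum is 3.

3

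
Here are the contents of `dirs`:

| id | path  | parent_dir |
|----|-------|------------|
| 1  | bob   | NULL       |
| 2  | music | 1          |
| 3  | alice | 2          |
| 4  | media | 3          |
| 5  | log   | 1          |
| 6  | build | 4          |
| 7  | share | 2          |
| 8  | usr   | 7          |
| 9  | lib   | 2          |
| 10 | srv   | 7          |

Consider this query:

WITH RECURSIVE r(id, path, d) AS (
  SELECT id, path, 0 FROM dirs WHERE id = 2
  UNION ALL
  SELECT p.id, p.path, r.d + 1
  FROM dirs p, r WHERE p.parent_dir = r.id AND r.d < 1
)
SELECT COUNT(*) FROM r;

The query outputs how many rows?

4

Base: id=2 (music) at d 0.
Iteration 1: rows with parent_dir in {2} -> alice (id 3, d 1), share (id 7, d 1), lib (id 9, d 1).
Iteration 2: d < 1 fails for all current rows; recursion stops.
Total rows emitted: 4.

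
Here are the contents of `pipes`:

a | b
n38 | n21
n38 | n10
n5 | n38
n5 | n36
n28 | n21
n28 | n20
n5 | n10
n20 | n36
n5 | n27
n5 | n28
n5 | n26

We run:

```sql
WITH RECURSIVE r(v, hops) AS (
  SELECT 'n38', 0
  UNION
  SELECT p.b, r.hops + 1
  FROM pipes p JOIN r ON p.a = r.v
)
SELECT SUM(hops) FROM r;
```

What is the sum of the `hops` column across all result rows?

2

Base: (n38, hops=0).
Iteration 1: edges from {n38} -> (n10, hops=1), (n21, hops=1).
Iteration 2: no outgoing edges from {n10,n21}; recursion stops.
SUM(hops) = 0 + 1 + 1 = 2.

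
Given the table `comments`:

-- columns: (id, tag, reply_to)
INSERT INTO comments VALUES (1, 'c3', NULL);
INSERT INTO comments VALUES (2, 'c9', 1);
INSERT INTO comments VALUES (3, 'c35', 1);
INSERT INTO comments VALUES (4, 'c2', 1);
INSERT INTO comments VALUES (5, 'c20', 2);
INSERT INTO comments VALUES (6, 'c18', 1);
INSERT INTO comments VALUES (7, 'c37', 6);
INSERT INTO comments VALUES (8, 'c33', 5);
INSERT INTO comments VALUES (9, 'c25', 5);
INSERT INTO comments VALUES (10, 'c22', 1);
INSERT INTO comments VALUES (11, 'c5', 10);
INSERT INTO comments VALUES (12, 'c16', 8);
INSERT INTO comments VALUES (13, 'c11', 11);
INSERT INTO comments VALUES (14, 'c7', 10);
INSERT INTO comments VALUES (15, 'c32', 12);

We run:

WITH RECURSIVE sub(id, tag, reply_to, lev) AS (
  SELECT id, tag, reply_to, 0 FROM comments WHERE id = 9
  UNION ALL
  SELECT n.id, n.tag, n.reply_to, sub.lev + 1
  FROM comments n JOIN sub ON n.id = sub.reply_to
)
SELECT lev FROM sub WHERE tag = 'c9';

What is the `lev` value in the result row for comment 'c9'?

Base: id=9 (c25), reply_to=5, lev 0.
Iteration 1: join on id=5 -> c20 (id 5, reply_to=2, lev 1).
Iteration 2: join on id=2 -> c9 (id 2, reply_to=1, lev 2).
Iteration 3: join on id=1 -> c3 (id 1, reply_to=NULL, lev 3).
Iteration 4: reply_to is NULL; no match; recursion stops.

2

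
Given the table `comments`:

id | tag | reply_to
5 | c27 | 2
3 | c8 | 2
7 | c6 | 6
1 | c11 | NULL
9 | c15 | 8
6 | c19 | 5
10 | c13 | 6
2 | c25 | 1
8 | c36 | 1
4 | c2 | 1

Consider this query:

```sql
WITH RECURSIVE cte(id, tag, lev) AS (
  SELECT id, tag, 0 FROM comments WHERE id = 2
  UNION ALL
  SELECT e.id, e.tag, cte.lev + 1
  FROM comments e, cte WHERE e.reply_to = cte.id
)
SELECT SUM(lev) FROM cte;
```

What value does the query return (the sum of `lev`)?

10

Base: id=2 (c25) at lev 0.
Iteration 1: rows with reply_to in {2} -> c8 (id 3, lev 1), c27 (id 5, lev 1).
Iteration 2: rows with reply_to in {3,5} -> c19 (id 6, lev 2).
Iteration 3: rows with reply_to in {6} -> c6 (id 7, lev 3), c13 (id 10, lev 3).
Iteration 4: no rows with reply_to in {7,10}; recursion stops.
SUM(lev) = 0 + 1 + 1 + 2 + 3 + 3 = 10.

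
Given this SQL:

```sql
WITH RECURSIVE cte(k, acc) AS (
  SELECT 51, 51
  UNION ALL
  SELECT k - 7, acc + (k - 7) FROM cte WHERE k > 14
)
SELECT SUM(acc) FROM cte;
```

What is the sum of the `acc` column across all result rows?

Base: k=51, acc=51.
Iteration 1: 51 > 14 holds -> k = 51 - 7 = 44, acc = 51 + 44 = 95.
Iteration 2: 44 > 14 holds -> k = 44 - 7 = 37, acc = 95 + 37 = 132.
Iteration 3: 37 > 14 holds -> k = 37 - 7 = 30, acc = 132 + 30 = 162.
Iteration 4: 30 > 14 holds -> k = 30 - 7 = 23, acc = 162 + 23 = 185.
Iteration 5: 23 > 14 holds -> k = 23 - 7 = 16, acc = 185 + 16 = 201.
Iteration 6: 16 > 14 holds -> k = 16 - 7 = 9, acc = 201 + 9 = 210.
Iteration 7: 9 > 14 fails; recursion stops.
SUM(acc) = 51 + 95 + 132 + 162 + 185 + 201 + 210 = 1036.

1036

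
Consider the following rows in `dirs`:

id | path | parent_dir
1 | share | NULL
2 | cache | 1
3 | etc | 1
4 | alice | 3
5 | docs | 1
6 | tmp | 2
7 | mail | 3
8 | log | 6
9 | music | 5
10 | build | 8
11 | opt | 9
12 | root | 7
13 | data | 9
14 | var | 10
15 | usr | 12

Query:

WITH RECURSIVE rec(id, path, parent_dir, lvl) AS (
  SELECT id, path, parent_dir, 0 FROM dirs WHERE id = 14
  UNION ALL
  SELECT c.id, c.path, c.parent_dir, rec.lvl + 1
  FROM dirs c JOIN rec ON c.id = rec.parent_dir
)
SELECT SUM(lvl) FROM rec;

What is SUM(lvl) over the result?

Base: id=14 (var), parent_dir=10, lvl 0.
Iteration 1: join on id=10 -> build (id 10, parent_dir=8, lvl 1).
Iteration 2: join on id=8 -> log (id 8, parent_dir=6, lvl 2).
Iteration 3: join on id=6 -> tmp (id 6, parent_dir=2, lvl 3).
Iteration 4: join on id=2 -> cache (id 2, parent_dir=1, lvl 4).
Iteration 5: join on id=1 -> share (id 1, parent_dir=NULL, lvl 5).
Iteration 6: parent_dir is NULL; no match; recursion stops.
SUM(lvl) = 0 + 1 + 2 + 3 + 4 + 5 = 15.

15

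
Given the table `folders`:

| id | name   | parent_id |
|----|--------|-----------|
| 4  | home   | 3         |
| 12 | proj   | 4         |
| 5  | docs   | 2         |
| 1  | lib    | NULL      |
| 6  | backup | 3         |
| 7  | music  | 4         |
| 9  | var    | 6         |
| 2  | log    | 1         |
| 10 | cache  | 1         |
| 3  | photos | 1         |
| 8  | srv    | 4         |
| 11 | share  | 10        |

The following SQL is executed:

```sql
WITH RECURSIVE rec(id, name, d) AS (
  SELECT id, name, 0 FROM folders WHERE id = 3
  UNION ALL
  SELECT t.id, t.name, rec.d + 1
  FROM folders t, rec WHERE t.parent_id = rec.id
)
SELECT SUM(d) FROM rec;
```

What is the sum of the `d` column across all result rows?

Base: id=3 (photos) at d 0.
Iteration 1: rows with parent_id in {3} -> home (id 4, d 1), backup (id 6, d 1).
Iteration 2: rows with parent_id in {4,6} -> music (id 7, d 2), srv (id 8, d 2), var (id 9, d 2), proj (id 12, d 2).
Iteration 3: no rows with parent_id in {7,8,9,12}; recursion stops.
SUM(d) = 0 + 1 + 1 + 2 + 2 + 2 + 2 = 10.

10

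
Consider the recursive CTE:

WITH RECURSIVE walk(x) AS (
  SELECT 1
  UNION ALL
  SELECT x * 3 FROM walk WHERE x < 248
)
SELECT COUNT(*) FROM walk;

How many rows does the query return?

Base: x=1.
Iteration 1: 1 < 248 holds -> x = 1 * 3 = 3.
Iteration 2: 3 < 248 holds -> x = 3 * 3 = 9.
Iteration 3: 9 < 248 holds -> x = 9 * 3 = 27.
Iteration 4: 27 < 248 holds -> x = 27 * 3 = 81.
Iteration 5: 81 < 248 holds -> x = 81 * 3 = 243.
Iteration 6: 243 < 248 holds -> x = 243 * 3 = 729.
Iteration 7: 729 < 248 fails; recursion stops.
Total rows emitted: 7.

7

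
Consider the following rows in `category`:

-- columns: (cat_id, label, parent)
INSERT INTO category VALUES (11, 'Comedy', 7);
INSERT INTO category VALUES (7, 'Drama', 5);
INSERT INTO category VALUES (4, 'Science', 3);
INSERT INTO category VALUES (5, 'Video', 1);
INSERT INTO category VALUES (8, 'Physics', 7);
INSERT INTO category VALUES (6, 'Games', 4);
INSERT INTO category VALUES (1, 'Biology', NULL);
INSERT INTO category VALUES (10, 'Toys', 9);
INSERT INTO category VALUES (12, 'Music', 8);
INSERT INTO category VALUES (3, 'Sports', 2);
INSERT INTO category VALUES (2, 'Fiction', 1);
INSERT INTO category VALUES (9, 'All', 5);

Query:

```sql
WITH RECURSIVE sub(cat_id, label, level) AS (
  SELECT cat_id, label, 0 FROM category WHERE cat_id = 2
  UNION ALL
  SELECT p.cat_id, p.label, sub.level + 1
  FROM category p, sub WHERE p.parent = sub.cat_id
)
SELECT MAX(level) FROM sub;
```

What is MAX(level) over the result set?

3

Base: cat_id=2 (Fiction) at level 0.
Iteration 1: rows with parent in {2} -> Sports (id 3, level 1).
Iteration 2: rows with parent in {3} -> Science (id 4, level 2).
Iteration 3: rows with parent in {4} -> Games (id 6, level 3).
Iteration 4: no rows with parent in {6}; recursion stops.
level values: 0, 1, 2, 3; the maximum is 3.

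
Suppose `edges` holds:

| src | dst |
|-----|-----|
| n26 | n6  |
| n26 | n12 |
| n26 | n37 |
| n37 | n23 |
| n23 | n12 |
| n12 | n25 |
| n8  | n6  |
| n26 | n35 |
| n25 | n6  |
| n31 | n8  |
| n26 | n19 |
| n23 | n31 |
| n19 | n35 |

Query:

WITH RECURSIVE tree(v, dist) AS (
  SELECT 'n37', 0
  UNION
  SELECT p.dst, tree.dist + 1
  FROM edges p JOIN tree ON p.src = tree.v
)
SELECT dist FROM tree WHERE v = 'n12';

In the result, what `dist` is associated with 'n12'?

Base: (n37, dist=0).
Iteration 1: edges from {n37} -> (n23, dist=1).
Iteration 2: edges from {n23} -> (n12, dist=2), (n31, dist=2).
Iteration 3: edges from {n12,n31} -> (n25, dist=3), (n8, dist=3).
Iteration 4: edges from {n25,n8} -> (n6, dist=4). [UNION drops 1 duplicate row(s)]
Iteration 5: no outgoing edges from {n6}; recursion stops.

2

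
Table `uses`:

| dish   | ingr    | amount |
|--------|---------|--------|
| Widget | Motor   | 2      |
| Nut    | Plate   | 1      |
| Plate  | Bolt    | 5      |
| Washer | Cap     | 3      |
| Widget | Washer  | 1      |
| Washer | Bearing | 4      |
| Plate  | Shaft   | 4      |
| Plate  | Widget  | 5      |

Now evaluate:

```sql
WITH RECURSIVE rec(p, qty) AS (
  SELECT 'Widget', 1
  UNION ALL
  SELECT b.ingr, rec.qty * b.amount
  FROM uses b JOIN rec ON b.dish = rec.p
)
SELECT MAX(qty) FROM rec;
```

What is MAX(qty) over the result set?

Base: (Widget, qty=1).
Iteration 1: components of {Widget} -> Motor = 1*2 = 2, Washer = 1*1 = 1.
Iteration 2: components of {Motor,Washer} -> Bearing = 1*4 = 4, Cap = 1*3 = 3.
Iteration 3: no further components; recursion stops.
qty values: 1, 1, 2, 3, 4; the maximum is 4.

4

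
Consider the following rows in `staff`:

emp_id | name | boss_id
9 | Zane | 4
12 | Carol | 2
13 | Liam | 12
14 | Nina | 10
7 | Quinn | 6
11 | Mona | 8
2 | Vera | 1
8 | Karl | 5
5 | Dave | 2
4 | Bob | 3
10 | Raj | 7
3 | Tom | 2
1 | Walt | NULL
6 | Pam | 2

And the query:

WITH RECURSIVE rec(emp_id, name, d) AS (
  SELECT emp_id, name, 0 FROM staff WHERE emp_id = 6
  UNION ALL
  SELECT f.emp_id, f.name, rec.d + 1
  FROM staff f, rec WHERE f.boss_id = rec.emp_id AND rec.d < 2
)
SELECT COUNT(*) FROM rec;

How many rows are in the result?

3

Base: emp_id=6 (Pam) at d 0.
Iteration 1: rows with boss_id in {6} -> Quinn (id 7, d 1).
Iteration 2: rows with boss_id in {7} -> Raj (id 10, d 2).
Iteration 3: d < 2 fails for all current rows; recursion stops.
Total rows emitted: 3.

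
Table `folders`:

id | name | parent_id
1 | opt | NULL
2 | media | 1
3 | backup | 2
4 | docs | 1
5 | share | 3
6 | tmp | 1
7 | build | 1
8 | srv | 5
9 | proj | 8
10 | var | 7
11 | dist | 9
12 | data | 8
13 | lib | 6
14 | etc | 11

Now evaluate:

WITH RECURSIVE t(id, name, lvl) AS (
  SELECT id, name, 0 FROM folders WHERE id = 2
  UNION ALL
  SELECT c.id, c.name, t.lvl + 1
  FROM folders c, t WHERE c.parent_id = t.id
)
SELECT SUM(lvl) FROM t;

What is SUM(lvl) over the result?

25

Base: id=2 (media) at lvl 0.
Iteration 1: rows with parent_id in {2} -> backup (id 3, lvl 1).
Iteration 2: rows with parent_id in {3} -> share (id 5, lvl 2).
Iteration 3: rows with parent_id in {5} -> srv (id 8, lvl 3).
Iteration 4: rows with parent_id in {8} -> proj (id 9, lvl 4), data (id 12, lvl 4).
Iteration 5: rows with parent_id in {9,12} -> dist (id 11, lvl 5).
Iteration 6: rows with parent_id in {11} -> etc (id 14, lvl 6).
Iteration 7: no rows with parent_id in {14}; recursion stops.
SUM(lvl) = 0 + 1 + 2 + 3 + 4 + 4 + 5 + 6 = 25.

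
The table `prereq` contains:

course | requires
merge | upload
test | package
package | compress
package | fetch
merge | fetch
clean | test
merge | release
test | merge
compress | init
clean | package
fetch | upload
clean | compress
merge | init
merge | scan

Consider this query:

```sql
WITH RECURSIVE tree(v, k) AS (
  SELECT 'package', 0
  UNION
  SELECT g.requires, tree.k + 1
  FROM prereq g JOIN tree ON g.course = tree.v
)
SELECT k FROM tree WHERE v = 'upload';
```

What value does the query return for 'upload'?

2

Base: (package, k=0).
Iteration 1: edges from {package} -> (compress, k=1), (fetch, k=1).
Iteration 2: edges from {compress,fetch} -> (init, k=2), (upload, k=2).
Iteration 3: no outgoing edges from {init,upload}; recursion stops.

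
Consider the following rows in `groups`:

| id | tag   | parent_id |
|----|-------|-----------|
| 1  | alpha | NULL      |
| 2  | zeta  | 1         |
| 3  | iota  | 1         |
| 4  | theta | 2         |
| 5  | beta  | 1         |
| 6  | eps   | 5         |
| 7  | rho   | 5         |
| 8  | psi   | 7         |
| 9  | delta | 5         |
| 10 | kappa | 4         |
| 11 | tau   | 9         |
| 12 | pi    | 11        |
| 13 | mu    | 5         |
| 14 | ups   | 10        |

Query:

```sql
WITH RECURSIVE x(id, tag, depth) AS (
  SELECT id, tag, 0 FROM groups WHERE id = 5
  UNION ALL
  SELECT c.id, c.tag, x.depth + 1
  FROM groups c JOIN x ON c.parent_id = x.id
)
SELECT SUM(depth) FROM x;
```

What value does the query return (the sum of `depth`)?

11

Base: id=5 (beta) at depth 0.
Iteration 1: rows with parent_id in {5} -> eps (id 6, depth 1), rho (id 7, depth 1), delta (id 9, depth 1), mu (id 13, depth 1).
Iteration 2: rows with parent_id in {6,7,9,13} -> psi (id 8, depth 2), tau (id 11, depth 2).
Iteration 3: rows with parent_id in {8,11} -> pi (id 12, depth 3).
Iteration 4: no rows with parent_id in {12}; recursion stops.
SUM(depth) = 0 + 1 + 1 + 1 + 1 + 2 + 2 + 3 = 11.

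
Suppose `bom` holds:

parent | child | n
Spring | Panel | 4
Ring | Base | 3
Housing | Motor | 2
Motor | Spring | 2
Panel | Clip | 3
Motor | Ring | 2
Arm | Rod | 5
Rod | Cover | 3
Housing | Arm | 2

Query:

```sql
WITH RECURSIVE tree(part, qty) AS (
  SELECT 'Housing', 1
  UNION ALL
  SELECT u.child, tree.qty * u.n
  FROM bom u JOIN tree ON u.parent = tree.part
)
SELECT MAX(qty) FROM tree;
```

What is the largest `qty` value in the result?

48

Base: (Housing, qty=1).
Iteration 1: components of {Housing} -> Arm = 1*2 = 2, Motor = 1*2 = 2.
Iteration 2: components of {Arm,Motor} -> Ring = 2*2 = 4, Rod = 2*5 = 10, Spring = 2*2 = 4.
Iteration 3: components of {Ring,Rod,Spring} -> Base = 4*3 = 12, Cover = 10*3 = 30, Panel = 4*4 = 16.
Iteration 4: components of {Base,Cover,Panel} -> Clip = 16*3 = 48.
Iteration 5: no further components; recursion stops.
qty values: 1, 2, 2, 10, 4, 4, 30, 16, 12, 48; the maximum is 48.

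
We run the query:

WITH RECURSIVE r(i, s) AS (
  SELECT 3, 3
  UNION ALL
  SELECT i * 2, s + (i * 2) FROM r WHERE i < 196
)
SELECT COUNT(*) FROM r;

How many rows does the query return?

Base: i=3, s=3.
Iteration 1: 3 < 196 holds -> i = 3 * 2 = 6, s = 3 + 6 = 9.
Iteration 2: 6 < 196 holds -> i = 6 * 2 = 12, s = 9 + 12 = 21.
Iteration 3: 12 < 196 holds -> i = 12 * 2 = 24, s = 21 + 24 = 45.
Iteration 4: 24 < 196 holds -> i = 24 * 2 = 48, s = 45 + 48 = 93.
Iteration 5: 48 < 196 holds -> i = 48 * 2 = 96, s = 93 + 96 = 189.
Iteration 6: 96 < 196 holds -> i = 96 * 2 = 192, s = 189 + 192 = 381.
Iteration 7: 192 < 196 holds -> i = 192 * 2 = 384, s = 381 + 384 = 765.
Iteration 8: 384 < 196 fails; recursion stops.
Total rows emitted: 8.

8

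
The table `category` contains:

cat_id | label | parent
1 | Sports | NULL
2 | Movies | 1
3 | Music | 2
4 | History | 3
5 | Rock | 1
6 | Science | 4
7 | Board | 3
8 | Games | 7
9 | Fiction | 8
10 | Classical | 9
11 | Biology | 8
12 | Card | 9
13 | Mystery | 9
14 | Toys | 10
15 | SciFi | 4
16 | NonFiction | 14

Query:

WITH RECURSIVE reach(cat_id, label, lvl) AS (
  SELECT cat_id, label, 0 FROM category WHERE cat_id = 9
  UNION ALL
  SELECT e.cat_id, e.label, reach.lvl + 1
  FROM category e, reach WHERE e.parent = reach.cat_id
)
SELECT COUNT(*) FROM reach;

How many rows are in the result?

Base: cat_id=9 (Fiction) at lvl 0.
Iteration 1: rows with parent in {9} -> Classical (id 10, lvl 1), Card (id 12, lvl 1), Mystery (id 13, lvl 1).
Iteration 2: rows with parent in {10,12,13} -> Toys (id 14, lvl 2).
Iteration 3: rows with parent in {14} -> NonFiction (id 16, lvl 3).
Iteration 4: no rows with parent in {16}; recursion stops.
Total rows emitted: 6.

6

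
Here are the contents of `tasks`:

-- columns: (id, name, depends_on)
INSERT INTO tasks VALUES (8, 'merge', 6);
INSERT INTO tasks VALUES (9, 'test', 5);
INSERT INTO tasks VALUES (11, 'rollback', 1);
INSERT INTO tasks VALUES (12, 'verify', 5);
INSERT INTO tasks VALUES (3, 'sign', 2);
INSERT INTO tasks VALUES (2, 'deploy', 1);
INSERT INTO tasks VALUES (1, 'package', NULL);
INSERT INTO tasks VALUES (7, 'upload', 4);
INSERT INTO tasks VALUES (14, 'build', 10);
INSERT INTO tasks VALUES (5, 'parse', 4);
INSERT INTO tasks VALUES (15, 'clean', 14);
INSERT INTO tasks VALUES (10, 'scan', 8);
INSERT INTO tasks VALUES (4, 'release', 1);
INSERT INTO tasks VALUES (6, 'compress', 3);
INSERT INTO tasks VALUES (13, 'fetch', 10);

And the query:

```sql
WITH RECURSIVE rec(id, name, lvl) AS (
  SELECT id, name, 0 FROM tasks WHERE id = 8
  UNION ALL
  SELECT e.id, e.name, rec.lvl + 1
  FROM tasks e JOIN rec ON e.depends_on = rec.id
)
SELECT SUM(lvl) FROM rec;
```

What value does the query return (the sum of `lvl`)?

Base: id=8 (merge) at lvl 0.
Iteration 1: rows with depends_on in {8} -> scan (id 10, lvl 1).
Iteration 2: rows with depends_on in {10} -> fetch (id 13, lvl 2), build (id 14, lvl 2).
Iteration 3: rows with depends_on in {13,14} -> clean (id 15, lvl 3).
Iteration 4: no rows with depends_on in {15}; recursion stops.
SUM(lvl) = 0 + 1 + 2 + 2 + 3 = 8.

8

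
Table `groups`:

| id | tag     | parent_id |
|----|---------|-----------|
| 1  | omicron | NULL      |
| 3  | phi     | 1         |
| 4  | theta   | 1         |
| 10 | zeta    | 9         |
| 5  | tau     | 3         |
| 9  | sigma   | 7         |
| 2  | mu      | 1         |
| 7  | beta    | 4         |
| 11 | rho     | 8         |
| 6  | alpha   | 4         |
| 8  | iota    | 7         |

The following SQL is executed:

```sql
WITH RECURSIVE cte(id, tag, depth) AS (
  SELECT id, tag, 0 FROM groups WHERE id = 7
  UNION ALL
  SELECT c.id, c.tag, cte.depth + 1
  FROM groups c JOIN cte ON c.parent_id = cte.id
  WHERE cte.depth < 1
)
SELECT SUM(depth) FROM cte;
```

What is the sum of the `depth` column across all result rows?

2

Base: id=7 (beta) at depth 0.
Iteration 1: rows with parent_id in {7} -> iota (id 8, depth 1), sigma (id 9, depth 1).
Iteration 2: depth < 1 fails for all current rows; recursion stops.
SUM(depth) = 0 + 1 + 1 = 2.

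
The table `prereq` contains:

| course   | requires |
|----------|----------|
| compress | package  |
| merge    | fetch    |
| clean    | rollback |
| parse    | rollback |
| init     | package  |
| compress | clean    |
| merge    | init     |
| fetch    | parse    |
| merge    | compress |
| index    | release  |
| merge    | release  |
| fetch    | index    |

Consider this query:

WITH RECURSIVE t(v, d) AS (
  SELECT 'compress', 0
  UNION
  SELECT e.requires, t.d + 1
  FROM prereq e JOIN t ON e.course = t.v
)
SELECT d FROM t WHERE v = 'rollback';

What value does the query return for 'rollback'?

Base: (compress, d=0).
Iteration 1: edges from {compress} -> (clean, d=1), (package, d=1).
Iteration 2: edges from {clean,package} -> (rollback, d=2).
Iteration 3: no outgoing edges from {rollback}; recursion stops.

2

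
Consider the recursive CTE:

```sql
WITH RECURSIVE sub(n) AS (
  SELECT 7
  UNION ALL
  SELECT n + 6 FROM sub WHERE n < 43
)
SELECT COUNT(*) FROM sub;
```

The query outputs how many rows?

7

Base: n=7.
Iteration 1: 7 < 43 holds -> n = 7 + 6 = 13.
Iteration 2: 13 < 43 holds -> n = 13 + 6 = 19.
Iteration 3: 19 < 43 holds -> n = 19 + 6 = 25.
Iteration 4: 25 < 43 holds -> n = 25 + 6 = 31.
Iteration 5: 31 < 43 holds -> n = 31 + 6 = 37.
Iteration 6: 37 < 43 holds -> n = 37 + 6 = 43.
Iteration 7: 43 < 43 fails; recursion stops.
Total rows emitted: 7.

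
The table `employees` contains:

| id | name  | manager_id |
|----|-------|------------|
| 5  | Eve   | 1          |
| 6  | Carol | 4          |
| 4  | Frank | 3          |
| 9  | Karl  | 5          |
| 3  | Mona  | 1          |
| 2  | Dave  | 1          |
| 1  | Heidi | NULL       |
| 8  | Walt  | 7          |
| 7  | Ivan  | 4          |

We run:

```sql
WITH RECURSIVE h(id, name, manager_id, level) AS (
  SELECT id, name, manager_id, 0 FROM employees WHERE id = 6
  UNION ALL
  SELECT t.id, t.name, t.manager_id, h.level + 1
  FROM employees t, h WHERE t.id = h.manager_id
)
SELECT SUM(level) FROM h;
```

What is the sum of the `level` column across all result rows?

Base: id=6 (Carol), manager_id=4, level 0.
Iteration 1: join on id=4 -> Frank (id 4, manager_id=3, level 1).
Iteration 2: join on id=3 -> Mona (id 3, manager_id=1, level 2).
Iteration 3: join on id=1 -> Heidi (id 1, manager_id=NULL, level 3).
Iteration 4: manager_id is NULL; no match; recursion stops.
SUM(level) = 0 + 1 + 2 + 3 = 6.

6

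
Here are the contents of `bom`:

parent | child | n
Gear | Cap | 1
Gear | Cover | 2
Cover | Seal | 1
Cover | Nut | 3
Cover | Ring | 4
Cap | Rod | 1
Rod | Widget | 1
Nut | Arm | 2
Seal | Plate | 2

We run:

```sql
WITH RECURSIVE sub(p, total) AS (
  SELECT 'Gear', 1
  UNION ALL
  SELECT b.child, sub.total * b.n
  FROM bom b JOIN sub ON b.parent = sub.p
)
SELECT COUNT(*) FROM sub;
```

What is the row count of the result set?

10

Base: (Gear, total=1).
Iteration 1: components of {Gear} -> Cap = 1*1 = 1, Cover = 1*2 = 2.
Iteration 2: components of {Cap,Cover} -> Nut = 2*3 = 6, Ring = 2*4 = 8, Rod = 1*1 = 1, Seal = 2*1 = 2.
Iteration 3: components of {Nut,Ring,Rod,Seal} -> Arm = 6*2 = 12, Plate = 2*2 = 4, Widget = 1*1 = 1.
Iteration 4: no further components; recursion stops.
Total rows emitted: 10.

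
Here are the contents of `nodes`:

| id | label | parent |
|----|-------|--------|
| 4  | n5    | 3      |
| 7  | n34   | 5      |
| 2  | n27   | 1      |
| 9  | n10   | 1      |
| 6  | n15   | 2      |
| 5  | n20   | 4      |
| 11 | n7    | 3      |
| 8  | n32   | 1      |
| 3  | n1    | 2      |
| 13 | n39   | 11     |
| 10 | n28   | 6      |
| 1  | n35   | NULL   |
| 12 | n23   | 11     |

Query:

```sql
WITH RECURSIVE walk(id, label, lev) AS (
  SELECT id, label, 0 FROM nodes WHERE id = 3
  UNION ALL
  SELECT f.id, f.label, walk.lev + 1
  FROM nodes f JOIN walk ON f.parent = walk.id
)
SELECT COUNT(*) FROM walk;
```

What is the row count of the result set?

7

Base: id=3 (n1) at lev 0.
Iteration 1: rows with parent in {3} -> n5 (id 4, lev 1), n7 (id 11, lev 1).
Iteration 2: rows with parent in {4,11} -> n20 (id 5, lev 2), n23 (id 12, lev 2), n39 (id 13, lev 2).
Iteration 3: rows with parent in {5,12,13} -> n34 (id 7, lev 3).
Iteration 4: no rows with parent in {7}; recursion stops.
Total rows emitted: 7.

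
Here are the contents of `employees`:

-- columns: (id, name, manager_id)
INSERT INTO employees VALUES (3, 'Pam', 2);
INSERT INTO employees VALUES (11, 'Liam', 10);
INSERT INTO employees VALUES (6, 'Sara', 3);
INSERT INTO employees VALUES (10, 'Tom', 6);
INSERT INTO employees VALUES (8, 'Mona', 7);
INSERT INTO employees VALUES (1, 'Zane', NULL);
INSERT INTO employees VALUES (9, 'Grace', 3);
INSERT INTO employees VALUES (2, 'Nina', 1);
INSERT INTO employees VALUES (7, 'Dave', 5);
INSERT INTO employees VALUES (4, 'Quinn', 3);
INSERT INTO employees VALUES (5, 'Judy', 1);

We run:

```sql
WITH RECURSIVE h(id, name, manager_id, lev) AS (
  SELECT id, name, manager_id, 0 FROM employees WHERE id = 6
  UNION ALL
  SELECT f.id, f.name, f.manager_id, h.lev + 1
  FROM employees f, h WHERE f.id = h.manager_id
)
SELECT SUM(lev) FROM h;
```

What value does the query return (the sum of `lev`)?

6

Base: id=6 (Sara), manager_id=3, lev 0.
Iteration 1: join on id=3 -> Pam (id 3, manager_id=2, lev 1).
Iteration 2: join on id=2 -> Nina (id 2, manager_id=1, lev 2).
Iteration 3: join on id=1 -> Zane (id 1, manager_id=NULL, lev 3).
Iteration 4: manager_id is NULL; no match; recursion stops.
SUM(lev) = 0 + 1 + 2 + 3 = 6.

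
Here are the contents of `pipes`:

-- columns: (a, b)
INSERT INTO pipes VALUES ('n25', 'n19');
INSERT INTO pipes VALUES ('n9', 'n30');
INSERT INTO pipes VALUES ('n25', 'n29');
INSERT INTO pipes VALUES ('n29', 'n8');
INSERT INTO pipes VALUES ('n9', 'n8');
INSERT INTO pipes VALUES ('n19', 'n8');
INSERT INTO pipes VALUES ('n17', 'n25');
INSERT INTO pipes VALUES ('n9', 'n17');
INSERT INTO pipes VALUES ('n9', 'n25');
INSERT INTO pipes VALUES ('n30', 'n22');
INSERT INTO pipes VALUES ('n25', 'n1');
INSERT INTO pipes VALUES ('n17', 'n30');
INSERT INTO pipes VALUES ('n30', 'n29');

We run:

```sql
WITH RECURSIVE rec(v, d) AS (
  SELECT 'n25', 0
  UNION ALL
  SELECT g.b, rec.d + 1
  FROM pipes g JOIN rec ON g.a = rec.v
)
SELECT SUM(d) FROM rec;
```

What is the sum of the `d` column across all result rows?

Base: (n25, d=0).
Iteration 1: edges from {n25} -> (n1, d=1), (n19, d=1), (n29, d=1).
Iteration 2: edges from {n1,n19,n29} -> (n8, d=2) x2. [UNION ALL keeps all 2 new rows, including repeats]
Iteration 3: no outgoing edges from {n8}; recursion stops.
SUM(d) = 0 + 1 + 1 + 1 + 2 + 2 = 7.

7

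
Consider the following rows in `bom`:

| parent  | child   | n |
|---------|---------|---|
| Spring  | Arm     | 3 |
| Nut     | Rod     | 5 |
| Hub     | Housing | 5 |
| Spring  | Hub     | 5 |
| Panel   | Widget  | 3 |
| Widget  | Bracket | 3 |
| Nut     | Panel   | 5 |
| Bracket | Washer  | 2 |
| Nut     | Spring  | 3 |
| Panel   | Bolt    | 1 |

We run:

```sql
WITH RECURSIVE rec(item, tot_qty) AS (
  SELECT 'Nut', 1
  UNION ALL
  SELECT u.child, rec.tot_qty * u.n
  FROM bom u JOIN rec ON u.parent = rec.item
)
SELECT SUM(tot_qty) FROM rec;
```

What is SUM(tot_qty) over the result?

268

Base: (Nut, tot_qty=1).
Iteration 1: components of {Nut} -> Panel = 1*5 = 5, Rod = 1*5 = 5, Spring = 1*3 = 3.
Iteration 2: components of {Panel,Rod,Spring} -> Arm = 3*3 = 9, Bolt = 5*1 = 5, Hub = 3*5 = 15, Widget = 5*3 = 15.
Iteration 3: components of {Arm,Bolt,Hub,Widget} -> Bracket = 15*3 = 45, Housing = 15*5 = 75.
Iteration 4: components of {Bracket,Housing} -> Washer = 45*2 = 90.
Iteration 5: no further components; recursion stops.
SUM(tot_qty) = 1 + 3 + 5 + 5 + 15 + 9 + 15 + 5 + 75 + 45 + 90 = 268.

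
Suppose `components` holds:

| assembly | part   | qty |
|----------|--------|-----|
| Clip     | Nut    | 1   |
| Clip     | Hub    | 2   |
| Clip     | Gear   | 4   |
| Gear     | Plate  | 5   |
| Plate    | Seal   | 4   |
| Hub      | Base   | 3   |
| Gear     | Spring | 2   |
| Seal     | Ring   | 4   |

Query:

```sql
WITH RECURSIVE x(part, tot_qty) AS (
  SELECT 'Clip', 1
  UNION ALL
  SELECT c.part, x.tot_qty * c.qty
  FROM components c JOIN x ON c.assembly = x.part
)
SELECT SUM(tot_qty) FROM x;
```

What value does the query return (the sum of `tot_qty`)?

442

Base: (Clip, tot_qty=1).
Iteration 1: components of {Clip} -> Gear = 1*4 = 4, Hub = 1*2 = 2, Nut = 1*1 = 1.
Iteration 2: components of {Gear,Hub,Nut} -> Base = 2*3 = 6, Plate = 4*5 = 20, Spring = 4*2 = 8.
Iteration 3: components of {Base,Plate,Spring} -> Seal = 20*4 = 80.
Iteration 4: components of {Seal} -> Ring = 80*4 = 320.
Iteration 5: no further components; recursion stops.
SUM(tot_qty) = 1 + 1 + 2 + 4 + 6 + 20 + 8 + 80 + 320 = 442.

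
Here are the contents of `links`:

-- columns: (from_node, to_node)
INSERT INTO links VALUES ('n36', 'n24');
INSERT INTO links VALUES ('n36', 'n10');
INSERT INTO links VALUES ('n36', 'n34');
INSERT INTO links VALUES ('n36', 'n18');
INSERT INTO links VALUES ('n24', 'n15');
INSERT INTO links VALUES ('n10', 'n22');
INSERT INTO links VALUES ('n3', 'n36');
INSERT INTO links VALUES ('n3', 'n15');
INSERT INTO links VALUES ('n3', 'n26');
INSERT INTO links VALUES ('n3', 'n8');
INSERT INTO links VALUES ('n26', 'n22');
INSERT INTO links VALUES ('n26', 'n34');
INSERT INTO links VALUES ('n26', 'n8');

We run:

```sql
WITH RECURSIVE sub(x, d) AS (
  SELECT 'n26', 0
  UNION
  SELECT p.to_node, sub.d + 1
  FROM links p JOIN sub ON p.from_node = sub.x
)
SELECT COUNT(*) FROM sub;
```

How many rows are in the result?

Base: (n26, d=0).
Iteration 1: edges from {n26} -> (n22, d=1), (n34, d=1), (n8, d=1).
Iteration 2: no outgoing edges from {n22,n34,n8}; recursion stops.
Total rows emitted: 4.

4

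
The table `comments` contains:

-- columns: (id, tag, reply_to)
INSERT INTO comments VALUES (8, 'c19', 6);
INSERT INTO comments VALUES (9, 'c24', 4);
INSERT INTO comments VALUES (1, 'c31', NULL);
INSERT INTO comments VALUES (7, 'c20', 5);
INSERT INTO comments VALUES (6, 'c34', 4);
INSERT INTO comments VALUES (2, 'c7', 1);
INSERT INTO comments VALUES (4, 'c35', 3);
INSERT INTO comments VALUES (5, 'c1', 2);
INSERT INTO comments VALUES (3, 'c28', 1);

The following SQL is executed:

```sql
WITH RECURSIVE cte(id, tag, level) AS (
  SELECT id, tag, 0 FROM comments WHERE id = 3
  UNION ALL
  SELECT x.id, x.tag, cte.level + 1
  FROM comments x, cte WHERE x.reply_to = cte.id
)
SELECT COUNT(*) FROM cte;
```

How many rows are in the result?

5

Base: id=3 (c28) at level 0.
Iteration 1: rows with reply_to in {3} -> c35 (id 4, level 1).
Iteration 2: rows with reply_to in {4} -> c34 (id 6, level 2), c24 (id 9, level 2).
Iteration 3: rows with reply_to in {6,9} -> c19 (id 8, level 3).
Iteration 4: no rows with reply_to in {8}; recursion stops.
Total rows emitted: 5.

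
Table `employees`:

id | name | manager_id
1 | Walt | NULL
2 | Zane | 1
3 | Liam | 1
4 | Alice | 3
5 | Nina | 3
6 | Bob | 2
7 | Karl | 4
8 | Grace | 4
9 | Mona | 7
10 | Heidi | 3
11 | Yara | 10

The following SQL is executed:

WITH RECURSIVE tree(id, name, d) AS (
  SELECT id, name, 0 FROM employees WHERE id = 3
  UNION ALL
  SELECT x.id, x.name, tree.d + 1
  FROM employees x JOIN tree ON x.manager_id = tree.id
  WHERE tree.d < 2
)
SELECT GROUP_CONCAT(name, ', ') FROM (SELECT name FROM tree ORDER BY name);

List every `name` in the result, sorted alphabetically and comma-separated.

Base: id=3 (Liam) at d 0.
Iteration 1: rows with manager_id in {3} -> Alice (id 4, d 1), Nina (id 5, d 1), Heidi (id 10, d 1).
Iteration 2: rows with manager_id in {4,5,10} -> Karl (id 7, d 2), Grace (id 8, d 2), Yara (id 11, d 2).
Iteration 3: d < 2 fails for all current rows; recursion stops.

Alice, Grace, Heidi, Karl, Liam, Nina, Yara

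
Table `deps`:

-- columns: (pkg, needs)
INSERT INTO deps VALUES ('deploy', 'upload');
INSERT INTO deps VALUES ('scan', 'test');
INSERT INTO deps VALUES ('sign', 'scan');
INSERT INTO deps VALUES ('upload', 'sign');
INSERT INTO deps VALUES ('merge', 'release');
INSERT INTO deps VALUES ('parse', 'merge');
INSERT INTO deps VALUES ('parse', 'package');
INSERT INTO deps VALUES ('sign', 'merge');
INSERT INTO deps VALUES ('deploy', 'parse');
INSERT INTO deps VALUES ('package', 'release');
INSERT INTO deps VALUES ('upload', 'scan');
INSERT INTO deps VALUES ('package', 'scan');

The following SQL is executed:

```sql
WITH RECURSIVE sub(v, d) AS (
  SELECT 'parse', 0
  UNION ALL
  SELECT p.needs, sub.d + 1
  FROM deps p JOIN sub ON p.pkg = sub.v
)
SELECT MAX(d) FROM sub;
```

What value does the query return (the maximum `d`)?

3

Base: (parse, d=0).
Iteration 1: edges from {parse} -> (merge, d=1), (package, d=1).
Iteration 2: edges from {merge,package} -> (release, d=2) x2, (scan, d=2). [UNION ALL keeps all 3 new rows, including repeats]
Iteration 3: edges from {release,scan} -> (test, d=3).
Iteration 4: no outgoing edges from {test}; recursion stops.
d values: 0, 1, 1, 2, 2, 2, 3; the maximum is 3.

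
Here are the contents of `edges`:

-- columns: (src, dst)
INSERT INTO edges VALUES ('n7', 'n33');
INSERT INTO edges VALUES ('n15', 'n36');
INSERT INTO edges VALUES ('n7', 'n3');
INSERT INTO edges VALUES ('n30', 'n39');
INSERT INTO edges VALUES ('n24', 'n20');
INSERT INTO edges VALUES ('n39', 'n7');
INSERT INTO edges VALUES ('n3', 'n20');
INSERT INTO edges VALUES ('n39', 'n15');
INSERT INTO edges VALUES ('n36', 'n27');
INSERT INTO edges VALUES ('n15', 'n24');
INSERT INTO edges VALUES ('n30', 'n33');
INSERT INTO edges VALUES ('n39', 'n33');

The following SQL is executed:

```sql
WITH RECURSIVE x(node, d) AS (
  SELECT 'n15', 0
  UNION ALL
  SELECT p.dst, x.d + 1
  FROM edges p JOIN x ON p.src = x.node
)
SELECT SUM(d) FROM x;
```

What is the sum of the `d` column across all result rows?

6

Base: (n15, d=0).
Iteration 1: edges from {n15} -> (n24, d=1), (n36, d=1).
Iteration 2: edges from {n24,n36} -> (n20, d=2), (n27, d=2).
Iteration 3: no outgoing edges from {n20,n27}; recursion stops.
SUM(d) = 0 + 1 + 1 + 2 + 2 = 6.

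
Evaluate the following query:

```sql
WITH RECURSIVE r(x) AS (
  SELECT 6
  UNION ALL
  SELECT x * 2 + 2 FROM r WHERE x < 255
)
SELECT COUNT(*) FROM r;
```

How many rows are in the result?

7

Base: x=6.
Iteration 1: 6 < 255 holds -> x = 6 * 2 + 2 = 14.
Iteration 2: 14 < 255 holds -> x = 14 * 2 + 2 = 30.
Iteration 3: 30 < 255 holds -> x = 30 * 2 + 2 = 62.
Iteration 4: 62 < 255 holds -> x = 62 * 2 + 2 = 126.
Iteration 5: 126 < 255 holds -> x = 126 * 2 + 2 = 254.
Iteration 6: 254 < 255 holds -> x = 254 * 2 + 2 = 510.
Iteration 7: 510 < 255 fails; recursion stops.
Total rows emitted: 7.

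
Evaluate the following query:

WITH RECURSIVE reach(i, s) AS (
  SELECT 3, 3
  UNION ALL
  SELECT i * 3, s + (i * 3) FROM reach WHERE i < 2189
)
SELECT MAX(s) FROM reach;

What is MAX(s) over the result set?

Base: i=3, s=3.
Iteration 1: 3 < 2189 holds -> i = 3 * 3 = 9, s = 3 + 9 = 12.
Iteration 2: 9 < 2189 holds -> i = 9 * 3 = 27, s = 12 + 27 = 39.
Iteration 3: 27 < 2189 holds -> i = 27 * 3 = 81, s = 39 + 81 = 120.
Iteration 4: 81 < 2189 holds -> i = 81 * 3 = 243, s = 120 + 243 = 363.
Iteration 5: 243 < 2189 holds -> i = 243 * 3 = 729, s = 363 + 729 = 1092.
Iteration 6: 729 < 2189 holds -> i = 729 * 3 = 2187, s = 1092 + 2187 = 3279.
Iteration 7: 2187 < 2189 holds -> i = 2187 * 3 = 6561, s = 3279 + 6561 = 9840.
Iteration 8: 6561 < 2189 fails; recursion stops.
s values: 3, 12, 39, 120, 363, 1092, 3279, 9840; the maximum is 9840.

9840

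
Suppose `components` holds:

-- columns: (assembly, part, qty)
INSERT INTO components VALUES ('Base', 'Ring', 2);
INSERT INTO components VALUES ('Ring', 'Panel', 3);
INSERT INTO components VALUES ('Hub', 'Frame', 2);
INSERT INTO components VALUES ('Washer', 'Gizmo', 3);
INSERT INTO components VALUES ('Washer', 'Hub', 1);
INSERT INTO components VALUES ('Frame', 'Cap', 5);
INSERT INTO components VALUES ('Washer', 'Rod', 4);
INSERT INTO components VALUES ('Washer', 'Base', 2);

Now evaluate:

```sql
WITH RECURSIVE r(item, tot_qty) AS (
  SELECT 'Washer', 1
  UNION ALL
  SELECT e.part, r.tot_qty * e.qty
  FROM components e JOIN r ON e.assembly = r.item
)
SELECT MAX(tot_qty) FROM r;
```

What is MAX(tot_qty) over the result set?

12

Base: (Washer, tot_qty=1).
Iteration 1: components of {Washer} -> Base = 1*2 = 2, Gizmo = 1*3 = 3, Hub = 1*1 = 1, Rod = 1*4 = 4.
Iteration 2: components of {Base,Gizmo,Hub,Rod} -> Frame = 1*2 = 2, Ring = 2*2 = 4.
Iteration 3: components of {Frame,Ring} -> Cap = 2*5 = 10, Panel = 4*3 = 12.
Iteration 4: no further components; recursion stops.
tot_qty values: 1, 4, 3, 2, 1, 4, 2, 12, 10; the maximum is 12.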